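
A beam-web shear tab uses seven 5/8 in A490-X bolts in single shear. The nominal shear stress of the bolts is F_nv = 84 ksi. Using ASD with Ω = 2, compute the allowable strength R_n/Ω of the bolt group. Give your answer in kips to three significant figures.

A_b = π × 0.625² / 4 = 0.3068 in².
R_n = F_nv · A_b · n · n_s = 84 × 0.3068 × 7 × 1 = 180.4 kips.
Allowable strength R_n/Ω = 180.4 / 2 = 90.2 kips.

90.2 kips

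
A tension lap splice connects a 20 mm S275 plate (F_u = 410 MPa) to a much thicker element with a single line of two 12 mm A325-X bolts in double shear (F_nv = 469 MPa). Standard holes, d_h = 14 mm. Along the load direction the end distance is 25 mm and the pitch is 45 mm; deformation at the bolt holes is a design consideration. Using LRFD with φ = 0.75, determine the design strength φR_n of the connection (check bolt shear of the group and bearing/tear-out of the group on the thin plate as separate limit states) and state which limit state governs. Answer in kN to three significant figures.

Bolt shear: A_b = π·12²/4 = 113.1 mm²; R_n = 469 × 113.1 × 2 × 2 / 1000 = 212.2 kN → 0.75 × 212.2 = 159 kN.
Bearing (1.2 l_c t F_u ≤ 2.4 d t F_u): upper limit = 2.4·12·20·410 / 1000 = 236.2 kN.
  Edge l_c = 25 − 14/2 = 18 → r_n = 177.1 kN; interior l_c = 45 − 14 = 31 → r_n = 236.2 kN.
  R_n,bearing = 1·177.1 + 1·236.2 = 413.3 kN → 0.75 × 413.3 = 310 kN.
Bolt shear governs: 159 kN.

159 kN (bolt shear governs)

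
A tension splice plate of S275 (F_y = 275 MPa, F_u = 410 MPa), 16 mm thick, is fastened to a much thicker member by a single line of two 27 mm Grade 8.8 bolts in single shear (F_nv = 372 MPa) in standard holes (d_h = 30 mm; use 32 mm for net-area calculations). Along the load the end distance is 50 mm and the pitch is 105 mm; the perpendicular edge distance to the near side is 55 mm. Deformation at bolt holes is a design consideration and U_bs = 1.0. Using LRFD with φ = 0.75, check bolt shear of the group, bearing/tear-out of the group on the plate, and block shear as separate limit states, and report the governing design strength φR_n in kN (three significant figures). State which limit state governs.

319 kN (bolt shear governs)

Bolt shear: A_b = π·27²/4 = 572.6 mm²; R_n = 372 × 572.6 × 2 × 1 / 1000 = 426 kN → 0.75 × 426 = 319 kN.
Bearing: edge l_c = 35, r_n = 275.5 kN; interior l_c = 75, r_n = 425.1 kN; R_n = 275.5 + 1·425.1 = 700.6 kN → 525 kN.
Block shear: A_gv = 2480, A_nv = 1712, A_nt = 624 mm²; R_n = min(0.6F_uA_nv, 0.6F_yA_gv) + U_bs·F_u·A_nt = 665 kN → 499 kN.
Bolt shear governs: 319 kN.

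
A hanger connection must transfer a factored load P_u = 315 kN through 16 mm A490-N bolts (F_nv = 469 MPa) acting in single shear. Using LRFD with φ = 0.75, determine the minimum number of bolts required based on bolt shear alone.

A_b = π·16²/4 = 201.1 mm².
Per-bolt design strength φR_n = 0.75 × 469 × 201.1 × 1 / 1000 = 70.72 kN.
n ≥ 315 / 70.72 = 4.454 → use 5 bolts.

5 bolts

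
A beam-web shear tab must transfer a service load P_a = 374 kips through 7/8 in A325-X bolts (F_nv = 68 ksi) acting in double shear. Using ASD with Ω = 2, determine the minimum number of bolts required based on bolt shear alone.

10 bolts

A_b = π·0.875²/4 = 0.6013 in².
Per-bolt allowable strength R_n/Ω = 68 × 0.6013 × 2 / 2 = 40.89 kips.
n ≥ 374 / 40.89 = 9.147 → use 10 bolts.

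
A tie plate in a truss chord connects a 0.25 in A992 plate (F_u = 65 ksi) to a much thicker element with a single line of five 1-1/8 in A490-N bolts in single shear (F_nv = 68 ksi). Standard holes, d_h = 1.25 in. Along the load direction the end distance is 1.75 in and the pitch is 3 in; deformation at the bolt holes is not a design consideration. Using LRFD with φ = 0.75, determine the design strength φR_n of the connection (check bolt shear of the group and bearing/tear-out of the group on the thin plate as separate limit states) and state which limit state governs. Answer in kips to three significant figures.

Bolt shear: A_b = π·1.125²/4 = 0.994 in²; R_n = 68 × 0.994 × 5 × 1 = 338 kips → 0.75 × 338 = 253 kips.
Bearing (1.5 l_c t F_u ≤ 3.0 d t F_u): upper limit = 3.0·1.125·0.25·65 = 54.84 kips.
  Edge l_c = 1.75 − 1.25/2 = 1.125 → r_n = 27.42 kips; interior l_c = 3 − 1.25 = 1.75 → r_n = 42.66 kips.
  R_n,bearing = 1·27.42 + 4·42.66 = 198 kips → 0.75 × 198 = 149 kips.
Bearing governs: 149 kips.

149 kips (bearing governs)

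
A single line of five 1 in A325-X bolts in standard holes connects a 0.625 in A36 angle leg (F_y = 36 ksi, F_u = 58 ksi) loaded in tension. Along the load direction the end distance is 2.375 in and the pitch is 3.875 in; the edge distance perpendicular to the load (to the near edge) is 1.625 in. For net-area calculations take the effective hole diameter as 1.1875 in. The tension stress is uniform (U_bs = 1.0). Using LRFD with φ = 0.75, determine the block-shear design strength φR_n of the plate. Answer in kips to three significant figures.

209 kips

Shear plane L_v = 2.375 + 4·3.875 = 17.88 in; A_gv = 17.88 × 0.625 = 11.17 in².
A_nv = (17.88 − 4.5·1.1875) × 0.625 = 7.832 in².
A_nt = (1.625 − 0.5·1.1875) × 0.625 = 0.6445 in².
0.6 F_u A_nv = 272.6 kips; 0.6 F_y A_gv = 241.3 kips → shear yielding governs the shear term.
R_n = 241.3 + 1.0 × 58 × 0.6445 = 278.7 kips.
Design strength φR_n = 0.75 × 278.7 = 209 kips.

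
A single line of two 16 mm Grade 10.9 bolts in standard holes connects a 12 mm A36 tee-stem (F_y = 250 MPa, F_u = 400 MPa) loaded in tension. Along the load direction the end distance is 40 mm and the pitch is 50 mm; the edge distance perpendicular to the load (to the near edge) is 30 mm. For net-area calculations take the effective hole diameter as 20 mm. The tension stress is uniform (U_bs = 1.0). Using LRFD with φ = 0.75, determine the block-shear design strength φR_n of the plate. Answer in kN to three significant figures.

194 kN

Shear plane L_v = 40 + 1·50 = 90 mm; A_gv = 90 × 12 = 1080 mm².
A_nv = (90 − 1.5·20) × 12 = 720 mm².
A_nt = (30 − 0.5·20) × 12 = 240 mm².
0.6 F_u A_nv = 172.8 kN; 0.6 F_y A_gv = 162 kN → shear yielding governs the shear term.
R_n = 162 + 1.0 × 400 × 240 / 1000 = 258 kN.
Design strength φR_n = 0.75 × 258 = 194 kN.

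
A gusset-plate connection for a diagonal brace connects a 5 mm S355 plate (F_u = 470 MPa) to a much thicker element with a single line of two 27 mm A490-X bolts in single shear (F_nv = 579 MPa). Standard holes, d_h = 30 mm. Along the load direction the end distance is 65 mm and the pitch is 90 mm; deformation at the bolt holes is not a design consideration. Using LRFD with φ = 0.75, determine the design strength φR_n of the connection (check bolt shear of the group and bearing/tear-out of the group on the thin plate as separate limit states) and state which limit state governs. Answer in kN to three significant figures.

275 kN (bearing governs)

Bolt shear: A_b = π·27²/4 = 572.6 mm²; R_n = 579 × 572.6 × 2 × 1 / 1000 = 663 kN → 0.75 × 663 = 497 kN.
Bearing (1.5 l_c t F_u ≤ 3.0 d t F_u): upper limit = 3.0·27·5·470 / 1000 = 190.3 kN.
  Edge l_c = 65 − 30/2 = 50 → r_n = 176.2 kN; interior l_c = 90 − 30 = 60 → r_n = 190.3 kN.
  R_n,bearing = 1·176.2 + 1·190.3 = 366.6 kN → 0.75 × 366.6 = 275 kN.
Bearing governs: 275 kN.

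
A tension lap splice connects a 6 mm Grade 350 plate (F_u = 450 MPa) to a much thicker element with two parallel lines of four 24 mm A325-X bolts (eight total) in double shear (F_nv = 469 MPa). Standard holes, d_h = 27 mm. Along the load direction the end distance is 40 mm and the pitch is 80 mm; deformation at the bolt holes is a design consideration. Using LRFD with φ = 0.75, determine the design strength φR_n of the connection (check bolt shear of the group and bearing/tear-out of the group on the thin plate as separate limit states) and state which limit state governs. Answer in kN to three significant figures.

Bolt shear: A_b = π·24²/4 = 452.4 mm²; R_n = 469 × 452.4 × 8 × 2 / 1000 = 3395 kN → 0.75 × 3395 = 2550 kN.
Bearing (1.2 l_c t F_u ≤ 2.4 d t F_u): upper limit = 2.4·24·6·450 / 1000 = 155.5 kN.
  Edge l_c = 40 − 27/2 = 26.5 → r_n = 85.86 kN; interior l_c = 80 − 27 = 53 → r_n = 155.5 kN.
  R_n,bearing = 2·85.86 + 6·155.5 = 1105 kN → 0.75 × 1105 = 829 kN.
Bearing governs: 829 kN.

829 kN (bearing governs)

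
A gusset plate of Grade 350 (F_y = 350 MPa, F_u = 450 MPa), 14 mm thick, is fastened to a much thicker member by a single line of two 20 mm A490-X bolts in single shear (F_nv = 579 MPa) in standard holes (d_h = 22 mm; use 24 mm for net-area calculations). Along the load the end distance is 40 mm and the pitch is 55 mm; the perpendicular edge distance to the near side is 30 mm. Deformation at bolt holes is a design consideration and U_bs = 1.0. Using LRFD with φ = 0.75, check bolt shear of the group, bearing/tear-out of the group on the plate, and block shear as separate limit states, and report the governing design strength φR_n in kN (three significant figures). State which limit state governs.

Bolt shear: A_b = π·20²/4 = 314.2 mm²; R_n = 579 × 314.2 × 2 × 1 / 1000 = 363.8 kN → 0.75 × 363.8 = 273 kN.
Bearing: edge l_c = 29, r_n = 219.2 kN; interior l_c = 33, r_n = 249.5 kN; R_n = 219.2 + 1·249.5 = 468.7 kN → 352 kN.
Block shear: A_gv = 1330, A_nv = 826, A_nt = 252 mm²; R_n = min(0.6F_uA_nv, 0.6F_yA_gv) + U_bs·F_u·A_nt = 336.4 kN → 252 kN.
Block shear governs: 252 kN.

252 kN (block shear governs)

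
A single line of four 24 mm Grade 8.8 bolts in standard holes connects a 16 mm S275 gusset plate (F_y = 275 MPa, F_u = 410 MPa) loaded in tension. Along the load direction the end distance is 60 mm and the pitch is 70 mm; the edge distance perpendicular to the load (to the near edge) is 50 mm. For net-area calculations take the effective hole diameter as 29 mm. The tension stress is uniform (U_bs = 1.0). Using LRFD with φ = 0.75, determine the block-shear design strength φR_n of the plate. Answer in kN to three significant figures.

Shear plane L_v = 60 + 3·70 = 270 mm; A_gv = 270 × 16 = 4320 mm².
A_nv = (270 − 3.5·29) × 16 = 2696 mm².
A_nt = (50 − 0.5·29) × 16 = 568 mm².
0.6 F_u A_nv = 663.2 kN; 0.6 F_y A_gv = 712.8 kN → shear rupture governs the shear term.
R_n = 663.2 + 1.0 × 410 × 568 / 1000 = 896.1 kN.
Design strength φR_n = 0.75 × 896.1 = 672 kN.

672 kN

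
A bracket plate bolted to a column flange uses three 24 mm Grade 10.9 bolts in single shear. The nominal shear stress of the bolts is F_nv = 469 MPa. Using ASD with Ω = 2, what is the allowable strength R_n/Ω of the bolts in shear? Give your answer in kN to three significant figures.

A_b = π × 24² / 4 = 452.4 mm².
R_n = F_nv · A_b · n · n_s = 469 × 452.4 × 3 × 1 / 1000 = 636.5 kN.
Allowable strength R_n/Ω = 636.5 / 2 = 318 kN.

318 kN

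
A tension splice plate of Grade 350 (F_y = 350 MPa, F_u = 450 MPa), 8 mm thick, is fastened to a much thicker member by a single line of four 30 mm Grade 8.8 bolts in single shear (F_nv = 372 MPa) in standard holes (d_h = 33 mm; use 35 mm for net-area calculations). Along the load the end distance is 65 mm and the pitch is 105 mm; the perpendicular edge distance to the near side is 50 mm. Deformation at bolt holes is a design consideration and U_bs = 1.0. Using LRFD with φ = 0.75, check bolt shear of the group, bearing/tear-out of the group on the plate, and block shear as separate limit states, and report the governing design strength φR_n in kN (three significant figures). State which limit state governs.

Bolt shear: A_b = π·30²/4 = 706.9 mm²; R_n = 372 × 706.9 × 4 × 1 / 1000 = 1052 kN → 0.75 × 1052 = 789 kN.
Bearing: edge l_c = 48.5, r_n = 209.5 kN; interior l_c = 72, r_n = 259.2 kN; R_n = 209.5 + 3·259.2 = 987.1 kN → 740 kN.
Block shear: A_gv = 3040, A_nv = 2060, A_nt = 260 mm²; R_n = min(0.6F_uA_nv, 0.6F_yA_gv) + U_bs·F_u·A_nt = 673.2 kN → 505 kN.
Block shear governs: 505 kN.

505 kN (block shear governs)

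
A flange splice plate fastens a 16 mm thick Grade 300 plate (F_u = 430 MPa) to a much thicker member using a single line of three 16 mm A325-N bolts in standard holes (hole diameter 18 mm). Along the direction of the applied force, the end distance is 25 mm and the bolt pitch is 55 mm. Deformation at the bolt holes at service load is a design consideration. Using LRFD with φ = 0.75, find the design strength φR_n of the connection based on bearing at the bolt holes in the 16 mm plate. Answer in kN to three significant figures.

Per bolt r_n = 1.2 l_c t F_u ≤ 2.4 d t F_u; upper limit = 2.4 × 16 × 16 × 430 / 1000 = 264.2 kN.
Edge bolt: l_c = 25 − 18/2 = 16 mm → 1.2 × 16 × 16 × 430 / 1000 = 132.1 → r_n = 132.1 kN.
Interior bolts: l_c = 55 − 18 = 37 mm → 1.2 × 37 × 16 × 430 / 1000 = 305.5 → r_n = 264.2 kN.
R_n = 1 × 132.1 + 2 × 264.2 = 660.5 kN.
Design strength φR_n = 0.75 × 660.5 = 495 kN.

495 kN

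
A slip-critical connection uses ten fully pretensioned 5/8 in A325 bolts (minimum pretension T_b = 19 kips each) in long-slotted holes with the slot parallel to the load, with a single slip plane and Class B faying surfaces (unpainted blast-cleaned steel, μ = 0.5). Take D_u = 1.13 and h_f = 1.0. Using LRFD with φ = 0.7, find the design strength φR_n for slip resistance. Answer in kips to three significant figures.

75.1 kips

R_n = μ · D_u · h_f · T_b · n_s · n_b = 0.5 × 1.13 × 1.0 × 19 × 1 × 10 = 107.3 kips.
Design strength φR_n = 0.7 × 107.3 = 75.1 kips.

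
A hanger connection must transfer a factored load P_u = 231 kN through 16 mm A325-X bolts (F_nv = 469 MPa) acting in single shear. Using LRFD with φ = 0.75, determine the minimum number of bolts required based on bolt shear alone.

A_b = π·16²/4 = 201.1 mm².
Per-bolt design strength φR_n = 0.75 × 469 × 201.1 × 1 / 1000 = 70.72 kN.
n ≥ 231 / 70.72 = 3.266 → use 4 bolts.

4 bolts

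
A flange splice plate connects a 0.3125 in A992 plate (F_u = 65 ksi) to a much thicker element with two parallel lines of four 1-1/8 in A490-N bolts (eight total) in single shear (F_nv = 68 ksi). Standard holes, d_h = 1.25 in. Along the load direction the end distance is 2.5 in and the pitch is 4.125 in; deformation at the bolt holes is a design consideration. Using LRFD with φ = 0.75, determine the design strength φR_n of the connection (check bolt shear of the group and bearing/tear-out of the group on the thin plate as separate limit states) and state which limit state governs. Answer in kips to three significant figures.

Bolt shear: A_b = π·1.125²/4 = 0.994 in²; R_n = 68 × 0.994 × 8 × 1 = 540.7 kips → 0.75 × 540.7 = 406 kips.
Bearing (1.2 l_c t F_u ≤ 2.4 d t F_u): upper limit = 2.4·1.125·0.3125·65 = 54.84 kips.
  Edge l_c = 2.5 − 1.25/2 = 1.875 → r_n = 45.7 kips; interior l_c = 4.125 − 1.25 = 2.875 → r_n = 54.84 kips.
  R_n,bearing = 2·45.7 + 6·54.84 = 420.5 kips → 0.75 × 420.5 = 315 kips.
Bearing governs: 315 kips.

315 kips (bearing governs)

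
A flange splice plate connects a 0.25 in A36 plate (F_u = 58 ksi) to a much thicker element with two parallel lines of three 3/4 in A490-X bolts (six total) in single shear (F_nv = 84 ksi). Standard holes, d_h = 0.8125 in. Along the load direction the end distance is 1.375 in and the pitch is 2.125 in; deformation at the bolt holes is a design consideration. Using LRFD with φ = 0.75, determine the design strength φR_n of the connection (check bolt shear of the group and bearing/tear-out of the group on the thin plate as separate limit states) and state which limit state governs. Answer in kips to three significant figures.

93.8 kips (bearing governs)

Bolt shear: A_b = π·0.75²/4 = 0.4418 in²; R_n = 84 × 0.4418 × 6 × 1 = 222.7 kips → 0.75 × 222.7 = 167 kips.
Bearing (1.2 l_c t F_u ≤ 2.4 d t F_u): upper limit = 2.4·0.75·0.25·58 = 26.1 kips.
  Edge l_c = 1.375 − 0.8125/2 = 0.9688 → r_n = 16.86 kips; interior l_c = 2.125 − 0.8125 = 1.312 → r_n = 22.84 kips.
  R_n,bearing = 2·16.86 + 4·22.84 = 125.1 kips → 0.75 × 125.1 = 93.8 kips.
Bearing governs: 93.8 kips.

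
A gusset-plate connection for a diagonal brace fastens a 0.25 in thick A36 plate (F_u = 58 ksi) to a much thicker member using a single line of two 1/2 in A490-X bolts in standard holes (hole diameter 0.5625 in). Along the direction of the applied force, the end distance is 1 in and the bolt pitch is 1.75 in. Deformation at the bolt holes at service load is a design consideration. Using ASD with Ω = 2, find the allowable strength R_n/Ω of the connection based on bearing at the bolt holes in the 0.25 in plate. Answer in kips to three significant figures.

Per bolt r_n = 1.2 l_c t F_u ≤ 2.4 d t F_u; upper limit = 2.4 × 0.5 × 0.25 × 58 = 17.4 kips.
Edge bolt: l_c = 1 − 0.5625/2 = 0.7188 in → 1.2 × 0.7188 × 0.25 × 58 = 12.51 → r_n = 12.51 kips.
Interior bolts: l_c = 1.75 − 0.5625 = 1.188 in → 1.2 × 1.188 × 0.25 × 58 = 20.66 → r_n = 17.4 kips.
R_n = 1 × 12.51 + 1 × 17.4 = 29.91 kips.
Allowable strength R_n/Ω = 29.91 / 2 = 15 kips.

15 kips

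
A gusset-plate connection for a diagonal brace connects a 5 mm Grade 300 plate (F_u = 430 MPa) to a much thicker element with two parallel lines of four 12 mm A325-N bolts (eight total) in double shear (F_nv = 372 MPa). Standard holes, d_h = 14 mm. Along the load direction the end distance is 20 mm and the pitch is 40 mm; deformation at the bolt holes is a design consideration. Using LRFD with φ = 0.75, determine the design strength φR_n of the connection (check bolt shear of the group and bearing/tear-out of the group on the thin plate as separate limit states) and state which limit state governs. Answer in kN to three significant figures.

329 kN (bearing governs)

Bolt shear: A_b = π·12²/4 = 113.1 mm²; R_n = 372 × 113.1 × 8 × 2 / 1000 = 673.2 kN → 0.75 × 673.2 = 505 kN.
Bearing (1.2 l_c t F_u ≤ 2.4 d t F_u): upper limit = 2.4·12·5·430 / 1000 = 61.92 kN.
  Edge l_c = 20 − 14/2 = 13 → r_n = 33.54 kN; interior l_c = 40 − 14 = 26 → r_n = 61.92 kN.
  R_n,bearing = 2·33.54 + 6·61.92 = 438.6 kN → 0.75 × 438.6 = 329 kN.
Bearing governs: 329 kN.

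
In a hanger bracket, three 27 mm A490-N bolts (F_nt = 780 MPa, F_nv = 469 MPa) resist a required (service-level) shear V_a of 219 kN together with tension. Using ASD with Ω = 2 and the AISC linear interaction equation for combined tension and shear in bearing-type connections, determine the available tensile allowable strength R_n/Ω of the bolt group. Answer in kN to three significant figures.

A_b = π·27²/4 = 572.6 mm²; f_rv = 219 × 1000 / (3 × 572.6) = 127.5 MPa.
F'_nt = 1.3 F_nt − (Ω F_nt / F_nv) f_rv = 1.3·780 − (2·780/469)·127.5 = 589.9 MPa, capped at F_nt → F'_nt = 589.9 MPa.
R_n = F'_nt · A_b · n = 589.9 × 572.6 × 3 / 1000 = 1013 kN.
Allowable strength R_n/Ω = 1013 / 2 = 507 kN.

507 kN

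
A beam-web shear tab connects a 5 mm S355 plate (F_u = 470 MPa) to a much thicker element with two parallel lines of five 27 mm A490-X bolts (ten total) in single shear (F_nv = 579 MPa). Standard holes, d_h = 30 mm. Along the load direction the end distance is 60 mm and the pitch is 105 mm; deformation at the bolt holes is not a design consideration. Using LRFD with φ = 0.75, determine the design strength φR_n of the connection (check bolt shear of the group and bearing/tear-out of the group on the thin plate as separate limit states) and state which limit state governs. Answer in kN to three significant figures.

Bolt shear: A_b = π·27²/4 = 572.6 mm²; R_n = 579 × 572.6 × 10 × 1 / 1000 = 3315 kN → 0.75 × 3315 = 2490 kN.
Bearing (1.5 l_c t F_u ≤ 3.0 d t F_u): upper limit = 3.0·27·5·470 / 1000 = 190.3 kN.
  Edge l_c = 60 − 30/2 = 45 → r_n = 158.6 kN; interior l_c = 105 − 30 = 75 → r_n = 190.3 kN.
  R_n,bearing = 2·158.6 + 8·190.3 = 1840 kN → 0.75 × 1840 = 1380 kN.
Bearing governs: 1380 kN.

1380 kN (bearing governs)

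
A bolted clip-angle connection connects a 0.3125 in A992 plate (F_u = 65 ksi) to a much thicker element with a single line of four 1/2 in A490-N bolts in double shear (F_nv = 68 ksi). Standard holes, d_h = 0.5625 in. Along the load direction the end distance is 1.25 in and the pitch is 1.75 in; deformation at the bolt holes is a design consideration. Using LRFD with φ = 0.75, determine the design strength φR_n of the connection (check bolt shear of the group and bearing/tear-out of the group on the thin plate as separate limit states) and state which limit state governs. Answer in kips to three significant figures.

Bolt shear: A_b = π·0.5²/4 = 0.1963 in²; R_n = 68 × 0.1963 × 4 × 2 = 106.8 kips → 0.75 × 106.8 = 80.1 kips.
Bearing (1.2 l_c t F_u ≤ 2.4 d t F_u): upper limit = 2.4·0.5·0.3125·65 = 24.38 kips.
  Edge l_c = 1.25 − 0.5625/2 = 0.9688 → r_n = 23.61 kips; interior l_c = 1.75 − 0.5625 = 1.188 → r_n = 24.38 kips.
  R_n,bearing = 1·23.61 + 3·24.38 = 96.74 kips → 0.75 × 96.74 = 72.6 kips.
Bearing governs: 72.6 kips.

72.6 kips (bearing governs)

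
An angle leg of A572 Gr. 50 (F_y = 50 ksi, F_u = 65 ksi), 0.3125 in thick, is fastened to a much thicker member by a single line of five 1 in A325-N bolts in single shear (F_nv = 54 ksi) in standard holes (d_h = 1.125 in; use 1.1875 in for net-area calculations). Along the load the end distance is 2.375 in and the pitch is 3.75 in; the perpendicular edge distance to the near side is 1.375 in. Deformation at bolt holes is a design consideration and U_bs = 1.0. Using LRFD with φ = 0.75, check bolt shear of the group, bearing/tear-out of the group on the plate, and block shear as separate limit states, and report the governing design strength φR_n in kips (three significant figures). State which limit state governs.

122 kips (block shear governs)

Bolt shear: A_b = π·1²/4 = 0.7854 in²; R_n = 54 × 0.7854 × 5 × 1 = 212.1 kips → 0.75 × 212.1 = 159 kips.
Bearing: edge l_c = 1.812, r_n = 44.18 kips; interior l_c = 2.625, r_n = 48.75 kips; R_n = 44.18 + 4·48.75 = 239.2 kips → 179 kips.
Block shear: A_gv = 5.43, A_nv = 3.76, A_nt = 0.2441 in²; R_n = min(0.6F_uA_nv, 0.6F_yA_gv) + U_bs·F_u·A_nt = 162.5 kips → 122 kips.
Block shear governs: 122 kips.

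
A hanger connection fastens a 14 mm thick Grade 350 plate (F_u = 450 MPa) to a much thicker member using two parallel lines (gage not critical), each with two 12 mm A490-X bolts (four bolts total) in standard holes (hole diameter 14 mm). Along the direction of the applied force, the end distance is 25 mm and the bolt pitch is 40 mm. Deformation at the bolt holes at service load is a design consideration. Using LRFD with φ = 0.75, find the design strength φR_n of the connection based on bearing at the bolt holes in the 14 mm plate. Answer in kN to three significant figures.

476 kN

Per bolt r_n = 1.2 l_c t F_u ≤ 2.4 d t F_u; upper limit = 2.4 × 12 × 14 × 450 / 1000 = 181.4 kN.
Edge bolt: l_c = 25 − 14/2 = 18 mm → 1.2 × 18 × 14 × 450 / 1000 = 136.1 → r_n = 136.1 kN.
Interior bolts: l_c = 40 − 14 = 26 mm → 1.2 × 26 × 14 × 450 / 1000 = 196.6 → r_n = 181.4 kN.
R_n = 2 × 136.1 + 2 × 181.4 = 635 kN.
Design strength φR_n = 0.75 × 635 = 476 kN.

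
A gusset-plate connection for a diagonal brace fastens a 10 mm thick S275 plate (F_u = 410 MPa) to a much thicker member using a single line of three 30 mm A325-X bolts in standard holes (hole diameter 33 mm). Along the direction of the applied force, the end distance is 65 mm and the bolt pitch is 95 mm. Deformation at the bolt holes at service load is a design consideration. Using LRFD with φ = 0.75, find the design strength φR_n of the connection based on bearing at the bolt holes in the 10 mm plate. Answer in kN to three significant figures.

Per bolt r_n = 1.2 l_c t F_u ≤ 2.4 d t F_u; upper limit = 2.4 × 30 × 10 × 410 / 1000 = 295.2 kN.
Edge bolt: l_c = 65 − 33/2 = 48.5 mm → 1.2 × 48.5 × 10 × 410 / 1000 = 238.6 → r_n = 238.6 kN.
Interior bolts: l_c = 95 − 33 = 62 mm → 1.2 × 62 × 10 × 410 / 1000 = 305 → r_n = 295.2 kN.
R_n = 1 × 238.6 + 2 × 295.2 = 829 kN.
Design strength φR_n = 0.75 × 829 = 622 kN.

622 kN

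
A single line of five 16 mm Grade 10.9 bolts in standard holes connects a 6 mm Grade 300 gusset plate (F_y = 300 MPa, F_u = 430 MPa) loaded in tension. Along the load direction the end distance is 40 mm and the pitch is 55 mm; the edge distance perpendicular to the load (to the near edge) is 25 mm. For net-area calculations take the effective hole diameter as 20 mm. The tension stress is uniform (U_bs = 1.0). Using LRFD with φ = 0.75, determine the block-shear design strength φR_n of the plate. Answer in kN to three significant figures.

226 kN

Shear plane L_v = 40 + 4·55 = 260 mm; A_gv = 260 × 6 = 1560 mm².
A_nv = (260 − 4.5·20) × 6 = 1020 mm².
A_nt = (25 − 0.5·20) × 6 = 90 mm².
0.6 F_u A_nv = 263.2 kN; 0.6 F_y A_gv = 280.8 kN → shear rupture governs the shear term.
R_n = 263.2 + 1.0 × 430 × 90 / 1000 = 301.9 kN.
Design strength φR_n = 0.75 × 301.9 = 226 kN.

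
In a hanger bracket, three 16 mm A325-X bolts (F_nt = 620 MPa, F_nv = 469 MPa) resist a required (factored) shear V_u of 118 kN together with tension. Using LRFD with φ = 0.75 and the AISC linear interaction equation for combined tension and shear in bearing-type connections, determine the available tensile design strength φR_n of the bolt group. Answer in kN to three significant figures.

A_b = π·16²/4 = 201.1 mm²; f_rv = 118 × 1000 / (3 × 201.1) = 195.6 MPa.
F'_nt = 1.3 F_nt − (F_nt / φF_nv) f_rv = 1.3·620 − (620/(0.75·469))·195.6 = 461.2 MPa, capped at F_nt → F'_nt = 461.2 MPa.
R_n = F'_nt · A_b · n = 461.2 × 201.1 × 3 / 1000 = 278.2 kN.
Design strength φR_n = 0.75 × 278.2 = 209 kN.

209 kN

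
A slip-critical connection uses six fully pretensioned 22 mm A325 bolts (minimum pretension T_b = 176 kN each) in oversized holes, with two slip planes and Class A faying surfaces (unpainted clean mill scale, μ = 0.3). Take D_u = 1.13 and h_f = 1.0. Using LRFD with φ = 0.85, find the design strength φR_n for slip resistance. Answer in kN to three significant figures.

609 kN

R_n = μ · D_u · h_f · T_b · n_s · n_b = 0.3 × 1.13 × 1.0 × 176 × 2 × 6 = 716 kN.
Design strength φR_n = 0.85 × 716 = 609 kN.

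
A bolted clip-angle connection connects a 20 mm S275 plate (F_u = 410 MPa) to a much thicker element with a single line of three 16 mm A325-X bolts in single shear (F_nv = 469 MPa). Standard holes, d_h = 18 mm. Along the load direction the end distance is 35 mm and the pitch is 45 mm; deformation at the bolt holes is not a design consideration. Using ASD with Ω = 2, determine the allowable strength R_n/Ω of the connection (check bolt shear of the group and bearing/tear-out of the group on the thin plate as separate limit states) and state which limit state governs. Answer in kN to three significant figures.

141 kN (bolt shear governs)

Bolt shear: A_b = π·16²/4 = 201.1 mm²; R_n = 469 × 201.1 × 3 × 1 / 1000 = 282.9 kN → 282.9 / 2 = 141 kN.
Bearing (1.5 l_c t F_u ≤ 3.0 d t F_u): upper limit = 3.0·16·20·410 / 1000 = 393.6 kN.
  Edge l_c = 35 − 18/2 = 26 → r_n = 319.8 kN; interior l_c = 45 − 18 = 27 → r_n = 332.1 kN.
  R_n,bearing = 1·319.8 + 2·332.1 = 984 kN → 984 / 2 = 492 kN.
Bolt shear governs: 141 kN.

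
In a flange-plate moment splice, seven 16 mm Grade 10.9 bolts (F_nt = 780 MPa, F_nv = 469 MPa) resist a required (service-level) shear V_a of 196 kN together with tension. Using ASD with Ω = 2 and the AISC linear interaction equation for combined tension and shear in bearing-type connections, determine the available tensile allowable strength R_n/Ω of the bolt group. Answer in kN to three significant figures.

388 kN

A_b = π·16²/4 = 201.1 mm²; f_rv = 196 × 1000 / (7 × 201.1) = 139.3 MPa.
F'_nt = 1.3 F_nt − (Ω F_nt / F_nv) f_rv = 1.3·780 − (2·780/469)·139.3 = 550.8 MPa, capped at F_nt → F'_nt = 550.8 MPa.
R_n = F'_nt · A_b · n = 550.8 × 201.1 × 7 / 1000 = 775.2 kN.
Allowable strength R_n/Ω = 775.2 / 2 = 388 kN.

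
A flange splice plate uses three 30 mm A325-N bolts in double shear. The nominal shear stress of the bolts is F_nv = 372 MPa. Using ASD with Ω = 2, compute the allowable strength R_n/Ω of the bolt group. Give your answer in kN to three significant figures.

A_b = π × 30² / 4 = 706.9 mm².
R_n = F_nv · A_b · n · n_s = 372 × 706.9 × 3 × 2 / 1000 = 1578 kN.
Allowable strength R_n/Ω = 1578 / 2 = 789 kN.

789 kN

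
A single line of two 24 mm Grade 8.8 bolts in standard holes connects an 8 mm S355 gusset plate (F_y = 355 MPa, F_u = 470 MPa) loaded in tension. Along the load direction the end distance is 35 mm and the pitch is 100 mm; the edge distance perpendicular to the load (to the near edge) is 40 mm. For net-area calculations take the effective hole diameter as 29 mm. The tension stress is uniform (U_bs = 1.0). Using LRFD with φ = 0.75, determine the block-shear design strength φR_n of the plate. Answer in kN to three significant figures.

227 kN

Shear plane L_v = 35 + 1·100 = 135 mm; A_gv = 135 × 8 = 1080 mm².
A_nv = (135 − 1.5·29) × 8 = 732 mm².
A_nt = (40 − 0.5·29) × 8 = 204 mm².
0.6 F_u A_nv = 206.4 kN; 0.6 F_y A_gv = 230 kN → shear rupture governs the shear term.
R_n = 206.4 + 1.0 × 470 × 204 / 1000 = 302.3 kN.
Design strength φR_n = 0.75 × 302.3 = 227 kN.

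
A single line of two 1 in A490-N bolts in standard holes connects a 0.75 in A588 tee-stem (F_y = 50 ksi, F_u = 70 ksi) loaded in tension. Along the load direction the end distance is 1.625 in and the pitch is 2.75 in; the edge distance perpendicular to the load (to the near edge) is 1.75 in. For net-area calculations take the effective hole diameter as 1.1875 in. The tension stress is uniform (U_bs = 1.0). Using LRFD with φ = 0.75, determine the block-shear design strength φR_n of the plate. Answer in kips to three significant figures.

Shear plane L_v = 1.625 + 1·2.75 = 4.375 in; A_gv = 4.375 × 0.75 = 3.281 in².
A_nv = (4.375 − 1.5·1.1875) × 0.75 = 1.945 in².
A_nt = (1.75 − 0.5·1.1875) × 0.75 = 0.8672 in².
0.6 F_u A_nv = 81.7 kips; 0.6 F_y A_gv = 98.44 kips → shear rupture governs the shear term.
R_n = 81.7 + 1.0 × 70 × 0.8672 = 142.4 kips.
Design strength φR_n = 0.75 × 142.4 = 107 kips.

107 kips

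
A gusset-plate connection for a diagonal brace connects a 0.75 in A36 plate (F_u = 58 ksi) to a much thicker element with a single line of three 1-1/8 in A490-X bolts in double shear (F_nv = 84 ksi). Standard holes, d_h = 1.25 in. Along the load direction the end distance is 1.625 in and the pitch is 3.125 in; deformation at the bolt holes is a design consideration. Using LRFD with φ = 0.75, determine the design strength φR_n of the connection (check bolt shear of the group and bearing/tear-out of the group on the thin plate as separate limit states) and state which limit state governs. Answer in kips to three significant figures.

186 kips (bearing governs)

Bolt shear: A_b = π·1.125²/4 = 0.994 in²; R_n = 84 × 0.994 × 3 × 2 = 501 kips → 0.75 × 501 = 376 kips.
Bearing (1.2 l_c t F_u ≤ 2.4 d t F_u): upper limit = 2.4·1.125·0.75·58 = 117.4 kips.
  Edge l_c = 1.625 − 1.25/2 = 1 → r_n = 52.2 kips; interior l_c = 3.125 − 1.25 = 1.875 → r_n = 97.88 kips.
  R_n,bearing = 1·52.2 + 2·97.88 = 247.9 kips → 0.75 × 247.9 = 186 kips.
Bearing governs: 186 kips.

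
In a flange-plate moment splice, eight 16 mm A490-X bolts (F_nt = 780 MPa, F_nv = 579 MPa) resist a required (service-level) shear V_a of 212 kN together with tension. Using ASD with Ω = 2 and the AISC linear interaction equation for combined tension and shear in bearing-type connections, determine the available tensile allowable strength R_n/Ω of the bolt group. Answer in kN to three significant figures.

530 kN

A_b = π·16²/4 = 201.1 mm²; f_rv = 212 × 1000 / (8 × 201.1) = 131.8 MPa.
F'_nt = 1.3 F_nt − (Ω F_nt / F_nv) f_rv = 1.3·780 − (2·780/579)·131.8 = 658.9 MPa, capped at F_nt → F'_nt = 658.9 MPa.
R_n = F'_nt · A_b · n = 658.9 × 201.1 × 8 / 1000 = 1060 kN.
Allowable strength R_n/Ω = 1060 / 2 = 530 kN.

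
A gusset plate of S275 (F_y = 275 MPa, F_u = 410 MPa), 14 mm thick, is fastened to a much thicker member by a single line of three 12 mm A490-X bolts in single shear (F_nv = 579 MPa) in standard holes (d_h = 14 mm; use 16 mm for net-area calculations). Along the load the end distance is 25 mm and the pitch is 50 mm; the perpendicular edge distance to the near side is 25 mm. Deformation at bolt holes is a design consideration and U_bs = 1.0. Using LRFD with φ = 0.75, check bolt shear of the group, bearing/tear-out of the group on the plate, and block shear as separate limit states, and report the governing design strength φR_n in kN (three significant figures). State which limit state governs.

Bolt shear: A_b = π·12²/4 = 113.1 mm²; R_n = 579 × 113.1 × 3 × 1 / 1000 = 196.5 kN → 0.75 × 196.5 = 147 kN.
Bearing: edge l_c = 18, r_n = 124 kN; interior l_c = 36, r_n = 165.3 kN; R_n = 124 + 2·165.3 = 454.6 kN → 341 kN.
Block shear: A_gv = 1750, A_nv = 1190, A_nt = 238 mm²; R_n = min(0.6F_uA_nv, 0.6F_yA_gv) + U_bs·F_u·A_nt = 386.3 kN → 290 kN.
Bolt shear governs: 147 kN.

147 kN (bolt shear governs)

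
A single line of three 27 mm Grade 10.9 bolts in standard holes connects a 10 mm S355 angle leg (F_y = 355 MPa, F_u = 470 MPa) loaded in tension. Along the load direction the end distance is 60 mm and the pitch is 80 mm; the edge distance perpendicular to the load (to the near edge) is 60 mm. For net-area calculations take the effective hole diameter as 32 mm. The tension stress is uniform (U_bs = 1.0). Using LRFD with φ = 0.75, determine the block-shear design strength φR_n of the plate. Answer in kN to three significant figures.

451 kN

Shear plane L_v = 60 + 2·80 = 220 mm; A_gv = 220 × 10 = 2200 mm².
A_nv = (220 − 2.5·32) × 10 = 1400 mm².
A_nt = (60 − 0.5·32) × 10 = 440 mm².
0.6 F_u A_nv = 394.8 kN; 0.6 F_y A_gv = 468.6 kN → shear rupture governs the shear term.
R_n = 394.8 + 1.0 × 470 × 440 / 1000 = 601.6 kN.
Design strength φR_n = 0.75 × 601.6 = 451 kN.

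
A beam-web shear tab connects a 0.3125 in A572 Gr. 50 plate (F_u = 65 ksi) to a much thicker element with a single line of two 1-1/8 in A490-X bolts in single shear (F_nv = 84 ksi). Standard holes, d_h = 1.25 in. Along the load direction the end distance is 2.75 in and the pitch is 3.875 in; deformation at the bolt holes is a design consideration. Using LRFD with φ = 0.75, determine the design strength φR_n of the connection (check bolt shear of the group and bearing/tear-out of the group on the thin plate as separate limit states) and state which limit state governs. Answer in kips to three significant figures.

80 kips (bearing governs)

Bolt shear: A_b = π·1.125²/4 = 0.994 in²; R_n = 84 × 0.994 × 2 × 1 = 167 kips → 0.75 × 167 = 125 kips.
Bearing (1.2 l_c t F_u ≤ 2.4 d t F_u): upper limit = 2.4·1.125·0.3125·65 = 54.84 kips.
  Edge l_c = 2.75 − 1.25/2 = 2.125 → r_n = 51.8 kips; interior l_c = 3.875 − 1.25 = 2.625 → r_n = 54.84 kips.
  R_n,bearing = 1·51.8 + 1·54.84 = 106.6 kips → 0.75 × 106.6 = 80 kips.
Bearing governs: 80 kips.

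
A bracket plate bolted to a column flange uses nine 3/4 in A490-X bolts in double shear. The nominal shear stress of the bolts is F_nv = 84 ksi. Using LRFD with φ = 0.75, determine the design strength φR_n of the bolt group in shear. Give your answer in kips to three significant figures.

501 kips

A_b = π × 0.75² / 4 = 0.4418 in².
R_n = F_nv · A_b · n · n_s = 84 × 0.4418 × 9 × 2 = 668 kips.
Design strength φR_n = 0.75 × 668 = 501 kips.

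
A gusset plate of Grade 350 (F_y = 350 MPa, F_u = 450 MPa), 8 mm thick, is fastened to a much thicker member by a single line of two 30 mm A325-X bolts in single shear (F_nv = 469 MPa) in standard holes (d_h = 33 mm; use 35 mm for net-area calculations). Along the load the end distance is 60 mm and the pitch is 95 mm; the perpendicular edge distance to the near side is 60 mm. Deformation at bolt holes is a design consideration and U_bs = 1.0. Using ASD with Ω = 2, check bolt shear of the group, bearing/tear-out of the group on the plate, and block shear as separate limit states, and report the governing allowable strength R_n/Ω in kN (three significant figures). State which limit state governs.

187 kN (block shear governs)

Bolt shear: A_b = π·30²/4 = 706.9 mm²; R_n = 469 × 706.9 × 2 × 1 / 1000 = 663 kN → 663 / 2 = 332 kN.
Bearing: edge l_c = 43.5, r_n = 187.9 kN; interior l_c = 62, r_n = 259.2 kN; R_n = 187.9 + 1·259.2 = 447.1 kN → 224 kN.
Block shear: A_gv = 1240, A_nv = 820, A_nt = 340 mm²; R_n = min(0.6F_uA_nv, 0.6F_yA_gv) + U_bs·F_u·A_nt = 374.4 kN → 187 kN.
Block shear governs: 187 kN.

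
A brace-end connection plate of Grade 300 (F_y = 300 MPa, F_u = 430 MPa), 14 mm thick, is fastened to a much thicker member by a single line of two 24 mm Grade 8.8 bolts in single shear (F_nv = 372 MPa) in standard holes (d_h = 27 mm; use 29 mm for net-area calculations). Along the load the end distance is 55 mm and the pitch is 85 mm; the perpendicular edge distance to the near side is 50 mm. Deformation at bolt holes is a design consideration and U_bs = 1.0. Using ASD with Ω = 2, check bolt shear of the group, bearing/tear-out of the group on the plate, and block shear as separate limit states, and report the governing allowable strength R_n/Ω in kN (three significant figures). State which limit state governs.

Bolt shear: A_b = π·24²/4 = 452.4 mm²; R_n = 372 × 452.4 × 2 × 1 / 1000 = 336.6 kN → 336.6 / 2 = 168 kN.
Bearing: edge l_c = 41.5, r_n = 299.8 kN; interior l_c = 58, r_n = 346.8 kN; R_n = 299.8 + 1·346.8 = 646.5 kN → 323 kN.
Block shear: A_gv = 1960, A_nv = 1351, A_nt = 497 mm²; R_n = min(0.6F_uA_nv, 0.6F_yA_gv) + U_bs·F_u·A_nt = 562.3 kN → 281 kN.
Bolt shear governs: 168 kN.

168 kN (bolt shear governs)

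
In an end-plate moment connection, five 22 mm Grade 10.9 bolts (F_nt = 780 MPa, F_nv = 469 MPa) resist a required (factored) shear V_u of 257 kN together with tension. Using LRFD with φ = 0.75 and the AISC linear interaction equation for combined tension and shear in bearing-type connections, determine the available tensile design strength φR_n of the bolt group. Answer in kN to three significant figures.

A_b = π·22²/4 = 380.1 mm²; f_rv = 257 × 1000 / (5 × 380.1) = 135.2 MPa.
F'_nt = 1.3 F_nt − (F_nt / φF_nv) f_rv = 1.3·780 − (780/(0.75·469))·135.2 = 714.2 MPa, capped at F_nt → F'_nt = 714.2 MPa.
R_n = F'_nt · A_b · n = 714.2 × 380.1 × 5 / 1000 = 1357 kN.
Design strength φR_n = 0.75 × 1357 = 1020 kN.

1020 kN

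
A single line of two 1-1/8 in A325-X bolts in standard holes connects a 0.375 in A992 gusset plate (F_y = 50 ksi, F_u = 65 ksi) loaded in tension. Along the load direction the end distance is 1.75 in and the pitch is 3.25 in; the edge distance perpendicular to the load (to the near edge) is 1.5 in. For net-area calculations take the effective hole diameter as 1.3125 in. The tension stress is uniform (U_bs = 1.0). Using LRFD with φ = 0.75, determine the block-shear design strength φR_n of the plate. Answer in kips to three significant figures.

Shear plane L_v = 1.75 + 1·3.25 = 5 in; A_gv = 5 × 0.375 = 1.875 in².
A_nv = (5 − 1.5·1.3125) × 0.375 = 1.137 in².
A_nt = (1.5 − 0.5·1.3125) × 0.375 = 0.3164 in².
0.6 F_u A_nv = 44.33 kips; 0.6 F_y A_gv = 56.25 kips → shear rupture governs the shear term.
R_n = 44.33 + 1.0 × 65 × 0.3164 = 64.9 kips.
Design strength φR_n = 0.75 × 64.9 = 48.7 kips.

48.7 kips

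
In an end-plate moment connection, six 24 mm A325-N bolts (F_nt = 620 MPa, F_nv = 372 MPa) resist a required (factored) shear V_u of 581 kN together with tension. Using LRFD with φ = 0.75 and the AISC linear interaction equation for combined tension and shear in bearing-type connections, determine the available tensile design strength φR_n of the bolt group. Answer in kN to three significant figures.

672 kN

A_b = π·24²/4 = 452.4 mm²; f_rv = 581 × 1000 / (6 × 452.4) = 214 MPa.
F'_nt = 1.3 F_nt − (F_nt / φF_nv) f_rv = 1.3·620 − (620/(0.75·372))·214 = 330.3 MPa, capped at F_nt → F'_nt = 330.3 MPa.
R_n = F'_nt · A_b · n = 330.3 × 452.4 × 6 / 1000 = 896.6 kN.
Design strength φR_n = 0.75 × 896.6 = 672 kN.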